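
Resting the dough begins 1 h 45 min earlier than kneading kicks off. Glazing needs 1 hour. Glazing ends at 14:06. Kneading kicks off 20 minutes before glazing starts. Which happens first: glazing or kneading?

kneading

Glazing starts at 14:06 − 60 min = 13:06.
Kneading starts at 13:06 − 20 min = 12:46.
Glazing starts at 13:06 and kneading starts at 12:46, so kneading is first.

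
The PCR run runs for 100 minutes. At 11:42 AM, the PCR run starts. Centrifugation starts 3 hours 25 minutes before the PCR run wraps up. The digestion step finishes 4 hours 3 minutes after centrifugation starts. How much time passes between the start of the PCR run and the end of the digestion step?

2 hours 18 minutes

The PCR run ends at 11:42 AM + 100 min = 1:22 PM.
Centrifugation starts at 1:22 PM − 205 min = 9:57 AM.
The digestion step ends at 9:57 AM + 243 min = 2:00 PM.
From 11:42 AM to 2:00 PM is 2 hours 18 minutes.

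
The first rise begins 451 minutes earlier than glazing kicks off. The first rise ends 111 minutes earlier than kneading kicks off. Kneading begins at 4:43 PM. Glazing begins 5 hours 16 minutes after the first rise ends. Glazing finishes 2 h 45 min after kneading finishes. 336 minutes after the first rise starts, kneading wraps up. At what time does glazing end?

8:58 PM

The first rise ends at 4:43 PM − 111 min = 2:52 PM.
Glazing starts at 2:52 PM + 316 min = 8:08 PM.
The first rise starts at 8:08 PM − 451 min = 12:37 PM.
Kneading ends at 12:37 PM + 336 min = 6:13 PM.
Glazing ends at 6:13 PM + 165 min = 8:58 PM.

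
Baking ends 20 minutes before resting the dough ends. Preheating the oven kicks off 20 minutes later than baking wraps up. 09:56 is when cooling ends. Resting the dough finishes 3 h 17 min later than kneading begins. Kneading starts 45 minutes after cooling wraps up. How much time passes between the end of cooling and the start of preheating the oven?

242 minutes

Kneading starts at 09:56 + 45 min = 10:41.
Resting the dough ends at 10:41 + 197 min = 13:58.
Baking ends at 13:58 − 20 min = 13:38.
Preheating the oven starts at 13:38 + 20 min = 13:58.
From 09:56 to 13:58 is 242 minutes.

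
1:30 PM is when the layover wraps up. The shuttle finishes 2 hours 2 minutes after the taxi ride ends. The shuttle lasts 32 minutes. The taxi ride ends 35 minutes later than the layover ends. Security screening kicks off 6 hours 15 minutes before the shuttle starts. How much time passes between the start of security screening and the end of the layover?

4 hours 10 minutes

The taxi ride ends at 1:30 PM + 35 min = 2:05 PM.
The shuttle ends at 2:05 PM + 122 min = 4:07 PM.
The shuttle starts at 4:07 PM − 32 min = 3:35 PM.
Security screening starts at 3:35 PM − 375 min = 9:20 AM.
From 9:20 AM to 1:30 PM is 4 hours 10 minutes.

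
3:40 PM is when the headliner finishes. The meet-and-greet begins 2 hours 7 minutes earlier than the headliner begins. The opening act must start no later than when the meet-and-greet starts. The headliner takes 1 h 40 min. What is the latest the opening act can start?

11:53 AM

The headliner starts at 3:40 PM − 100 min = 2:00 PM.
The meet-and-greet starts at 2:00 PM − 127 min = 11:53 AM.
The opening act is bounded by the meet-and-greet, so the latest it can start is 11:53 AM.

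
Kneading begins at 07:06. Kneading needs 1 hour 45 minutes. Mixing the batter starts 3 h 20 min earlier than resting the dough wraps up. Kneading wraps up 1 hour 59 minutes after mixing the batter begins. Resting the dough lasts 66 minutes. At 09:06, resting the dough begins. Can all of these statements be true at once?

Yes

Resting the dough ends at 09:06 + 66 min = 10:12.
Mixing the batter starts at 10:12 − 200 min = 06:52.
Kneading ends at 06:52 + 119 min = 08:51.
Kneading starts at 08:51 − 105 min = 07:06.
That matches the stated 07:06, so the schedule is consistent.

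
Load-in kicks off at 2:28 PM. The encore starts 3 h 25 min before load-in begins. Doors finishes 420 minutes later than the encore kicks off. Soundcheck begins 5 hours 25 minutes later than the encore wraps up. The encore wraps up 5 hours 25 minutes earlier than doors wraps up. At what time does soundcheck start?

6:03 PM

The encore starts at 2:28 PM − 205 min = 11:03 AM.
Doors ends at 11:03 AM + 420 min = 6:03 PM.
The encore ends at 6:03 PM − 325 min = 12:38 PM.
Soundcheck starts at 12:38 PM + 325 min = 6:03 PM.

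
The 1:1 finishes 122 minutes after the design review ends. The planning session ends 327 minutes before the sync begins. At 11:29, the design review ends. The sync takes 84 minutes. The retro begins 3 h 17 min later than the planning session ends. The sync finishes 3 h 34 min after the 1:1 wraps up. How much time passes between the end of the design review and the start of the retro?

The 1:1 ends at 11:29 + 122 min = 13:31.
The sync ends at 13:31 + 214 min = 17:05.
The sync starts at 17:05 − 84 min = 15:41.
The planning session ends at 15:41 − 327 min = 10:14.
The retro starts at 10:14 + 197 min = 13:31.
From 11:29 to 13:31 is 2 hours 2 minutes.

2 hours 2 minutes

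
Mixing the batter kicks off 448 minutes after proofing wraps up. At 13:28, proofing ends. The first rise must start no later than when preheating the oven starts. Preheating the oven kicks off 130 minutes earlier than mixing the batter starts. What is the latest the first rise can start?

Mixing the batter starts at 13:28 + 448 min = 20:56.
Preheating the oven starts at 20:56 − 130 min = 18:46.
The first rise is bounded by preheating the oven, so the latest it can start is 18:46.

18:46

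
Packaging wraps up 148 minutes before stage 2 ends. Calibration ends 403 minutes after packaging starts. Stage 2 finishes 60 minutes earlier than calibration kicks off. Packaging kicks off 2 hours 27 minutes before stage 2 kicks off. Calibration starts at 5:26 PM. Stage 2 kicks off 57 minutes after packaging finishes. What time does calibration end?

Stage 2 ends at 5:26 PM − 60 min = 4:26 PM.
Packaging ends at 4:26 PM − 148 min = 1:58 PM.
Stage 2 starts at 1:58 PM + 57 min = 2:55 PM.
Packaging starts at 2:55 PM − 147 min = 12:28 PM.
Calibration ends at 12:28 PM + 403 min = 7:11 PM.

7:11 PM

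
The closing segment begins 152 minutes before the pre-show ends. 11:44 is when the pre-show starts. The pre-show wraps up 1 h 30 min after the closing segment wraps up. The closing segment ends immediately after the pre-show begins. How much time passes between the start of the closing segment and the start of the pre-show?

The closing segment ends at 11:44.
The pre-show ends at 11:44 + 90 min = 13:14.
The closing segment starts at 13:14 − 152 min = 10:42.
From 10:42 to 11:44 is 1 h 2 min.

1 h 2 min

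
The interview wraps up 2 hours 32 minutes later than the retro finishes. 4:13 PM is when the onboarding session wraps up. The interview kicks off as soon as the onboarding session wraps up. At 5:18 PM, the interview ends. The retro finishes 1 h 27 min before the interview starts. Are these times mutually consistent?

Yes

The interview starts at 4:13 PM.
The retro ends at 4:13 PM − 87 min = 2:46 PM.
The interview ends at 2:46 PM + 152 min = 5:18 PM.
That matches the stated 5:18 PM, so the schedule is consistent.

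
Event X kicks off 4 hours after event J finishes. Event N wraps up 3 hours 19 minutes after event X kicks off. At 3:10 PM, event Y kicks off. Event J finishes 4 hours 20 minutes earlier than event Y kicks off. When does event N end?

6:09 PM

Event J ends at 3:10 PM − 260 min = 10:50 AM.
Event X starts at 10:50 AM + 240 min = 2:50 PM.
Event N ends at 2:50 PM + 199 min = 6:09 PM.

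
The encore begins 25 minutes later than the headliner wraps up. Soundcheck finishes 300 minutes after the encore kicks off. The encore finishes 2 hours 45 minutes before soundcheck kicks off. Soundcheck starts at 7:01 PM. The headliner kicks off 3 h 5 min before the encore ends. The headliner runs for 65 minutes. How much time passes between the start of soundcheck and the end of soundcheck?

40 minutes

The encore ends at 7:01 PM − 165 min = 4:16 PM.
The headliner starts at 4:16 PM − 185 min = 1:11 PM.
The headliner ends at 1:11 PM + 65 min = 2:16 PM.
The encore starts at 2:16 PM + 25 min = 2:41 PM.
Soundcheck ends at 2:41 PM + 300 min = 7:41 PM.
From 7:01 PM to 7:41 PM is 40 minutes.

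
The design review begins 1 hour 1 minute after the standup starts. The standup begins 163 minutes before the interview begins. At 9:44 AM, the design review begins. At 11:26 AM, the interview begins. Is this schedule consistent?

The standup starts at 11:26 AM − 163 min = 8:43 AM.
The design review starts at 8:43 AM + 61 min = 9:44 AM.
That matches the stated 9:44 AM, so the schedule is consistent.

Yes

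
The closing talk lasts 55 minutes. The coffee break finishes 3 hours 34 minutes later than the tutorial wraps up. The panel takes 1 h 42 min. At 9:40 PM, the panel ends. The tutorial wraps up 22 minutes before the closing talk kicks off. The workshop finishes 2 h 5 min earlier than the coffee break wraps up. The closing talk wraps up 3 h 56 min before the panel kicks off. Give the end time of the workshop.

4:14 PM

The panel starts at 9:40 PM − 102 min = 7:58 PM.
The closing talk ends at 7:58 PM − 236 min = 4:02 PM.
The closing talk starts at 4:02 PM − 55 min = 3:07 PM.
The tutorial ends at 3:07 PM − 22 min = 2:45 PM.
The coffee break ends at 2:45 PM + 214 min = 6:19 PM.
The workshop ends at 6:19 PM − 125 min = 4:14 PM.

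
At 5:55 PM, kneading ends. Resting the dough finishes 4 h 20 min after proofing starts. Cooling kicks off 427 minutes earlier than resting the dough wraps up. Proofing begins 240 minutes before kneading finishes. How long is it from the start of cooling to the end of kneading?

6 h 47 min

Proofing starts at 5:55 PM − 240 min = 1:55 PM.
Resting the dough ends at 1:55 PM + 260 min = 6:15 PM.
Cooling starts at 6:15 PM − 427 min = 11:08 AM.
From 11:08 AM to 5:55 PM is 6 h 47 min.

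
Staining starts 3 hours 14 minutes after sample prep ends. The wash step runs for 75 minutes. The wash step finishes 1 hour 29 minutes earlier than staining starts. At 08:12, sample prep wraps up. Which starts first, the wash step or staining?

Staining starts at 08:12 + 194 min = 11:26.
The wash step ends at 11:26 − 89 min = 09:57.
The wash step starts at 09:57 − 75 min = 08:42.
The wash step starts at 08:42 and staining starts at 11:26, so the wash step is first.

the wash step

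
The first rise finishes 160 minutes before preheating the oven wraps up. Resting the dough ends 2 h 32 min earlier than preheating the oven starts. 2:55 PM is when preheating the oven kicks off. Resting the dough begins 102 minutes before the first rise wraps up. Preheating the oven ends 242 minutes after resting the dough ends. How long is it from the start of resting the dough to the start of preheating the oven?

Resting the dough ends at 2:55 PM − 152 min = 12:23 PM.
Preheating the oven ends at 12:23 PM + 242 min = 4:25 PM.
The first rise ends at 4:25 PM − 160 min = 1:45 PM.
Resting the dough starts at 1:45 PM − 102 min = 12:03 PM.
From 12:03 PM to 2:55 PM is 2 h 52 min.

2 h 52 min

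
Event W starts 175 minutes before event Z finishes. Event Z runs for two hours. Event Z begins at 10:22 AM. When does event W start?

9:27 AM

Event Z ends at 10:22 AM + 120 min = 12:22 PM.
Event W starts at 12:22 PM − 175 min = 9:27 AM.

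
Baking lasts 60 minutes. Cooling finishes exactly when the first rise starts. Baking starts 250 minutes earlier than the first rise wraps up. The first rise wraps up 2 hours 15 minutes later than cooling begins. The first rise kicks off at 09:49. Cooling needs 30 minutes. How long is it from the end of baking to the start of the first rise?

Cooling ends at 09:49.
Cooling starts at 09:49 − 30 min = 09:19.
The first rise ends at 09:19 + 135 min = 11:34.
Baking starts at 11:34 − 250 min = 07:24.
Baking ends at 07:24 + 60 min = 08:24.
From 08:24 to 09:49 is 1 hour 25 minutes.

1 hour 25 minutes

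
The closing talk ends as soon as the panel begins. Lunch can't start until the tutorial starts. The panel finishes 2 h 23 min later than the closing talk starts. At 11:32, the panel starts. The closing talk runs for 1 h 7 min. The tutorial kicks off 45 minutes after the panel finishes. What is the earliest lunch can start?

13:33

The closing talk ends at 11:32.
The closing talk starts at 11:32 − 67 min = 10:25.
The panel ends at 10:25 + 143 min = 12:48.
The tutorial starts at 12:48 + 45 min = 13:33.
Lunch is bounded by the tutorial, so the earliest it can start is 13:33.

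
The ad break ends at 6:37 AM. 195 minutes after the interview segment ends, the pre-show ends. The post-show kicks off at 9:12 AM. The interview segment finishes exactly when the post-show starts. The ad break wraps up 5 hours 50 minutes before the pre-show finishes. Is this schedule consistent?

The interview segment ends at 9:12 AM.
The pre-show ends at 9:12 AM + 195 min = 12:27 PM.
The ad break ends at 12:27 PM − 350 min = 6:37 AM.
That matches the stated 6:37 AM, so the schedule is consistent.

Yes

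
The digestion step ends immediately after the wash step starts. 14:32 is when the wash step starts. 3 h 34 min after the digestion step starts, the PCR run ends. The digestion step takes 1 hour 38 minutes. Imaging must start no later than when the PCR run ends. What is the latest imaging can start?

The digestion step ends at 14:32.
The digestion step starts at 14:32 − 98 min = 12:54.
The PCR run ends at 12:54 + 214 min = 16:28.
Imaging is bounded by the PCR run, so the latest it can start is 16:28.

16:28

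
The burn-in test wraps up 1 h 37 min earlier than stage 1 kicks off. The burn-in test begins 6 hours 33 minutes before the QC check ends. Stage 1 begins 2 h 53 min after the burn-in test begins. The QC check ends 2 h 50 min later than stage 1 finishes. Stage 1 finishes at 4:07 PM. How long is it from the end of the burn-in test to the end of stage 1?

2 hours 27 minutes

The QC check ends at 4:07 PM + 170 min = 6:57 PM.
The burn-in test starts at 6:57 PM − 393 min = 12:24 PM.
Stage 1 starts at 12:24 PM + 173 min = 3:17 PM.
The burn-in test ends at 3:17 PM − 97 min = 1:40 PM.
From 1:40 PM to 4:07 PM is 2 hours 27 minutes.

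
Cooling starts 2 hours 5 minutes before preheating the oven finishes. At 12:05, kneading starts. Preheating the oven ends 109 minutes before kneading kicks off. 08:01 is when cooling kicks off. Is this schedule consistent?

No

Preheating the oven ends at 12:05 − 109 min = 10:16.
Cooling starts at 10:16 − 125 min = 08:11.
But cooling is also said to start at 08:01 — a 10-minute conflict.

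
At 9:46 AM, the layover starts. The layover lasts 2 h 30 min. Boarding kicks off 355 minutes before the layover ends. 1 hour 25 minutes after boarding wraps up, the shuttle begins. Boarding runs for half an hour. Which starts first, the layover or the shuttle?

The layover ends at 9:46 AM + 150 min = 12:16 PM.
Boarding starts at 12:16 PM − 355 min = 6:21 AM.
Boarding ends at 6:21 AM + 30 min = 6:51 AM.
The shuttle starts at 6:51 AM + 85 min = 8:16 AM.
The layover starts at 9:46 AM and the shuttle starts at 8:16 AM, so the shuttle is first.

the shuttle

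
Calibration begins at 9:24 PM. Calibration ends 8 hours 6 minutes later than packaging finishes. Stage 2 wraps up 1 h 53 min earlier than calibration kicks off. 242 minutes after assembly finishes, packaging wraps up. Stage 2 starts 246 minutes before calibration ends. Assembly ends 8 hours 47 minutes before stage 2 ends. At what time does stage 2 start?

Stage 2 ends at 9:24 PM − 113 min = 7:31 PM.
Assembly ends at 7:31 PM − 527 min = 10:44 AM.
Packaging ends at 10:44 AM + 242 min = 2:46 PM.
Calibration ends at 2:46 PM + 486 min = 10:52 PM.
Stage 2 starts at 10:52 PM − 246 min = 6:46 PM.

6:46 PM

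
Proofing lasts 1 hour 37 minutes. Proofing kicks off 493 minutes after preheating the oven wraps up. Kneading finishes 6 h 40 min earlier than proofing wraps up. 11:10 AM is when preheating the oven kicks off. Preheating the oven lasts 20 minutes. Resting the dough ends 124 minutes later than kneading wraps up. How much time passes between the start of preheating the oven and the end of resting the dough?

Preheating the oven ends at 11:10 AM + 20 min = 11:30 AM.
Proofing starts at 11:30 AM + 493 min = 7:43 PM.
Proofing ends at 7:43 PM + 97 min = 9:20 PM.
Kneading ends at 9:20 PM − 400 min = 2:40 PM.
Resting the dough ends at 2:40 PM + 124 min = 4:44 PM.
From 11:10 AM to 4:44 PM is 5 h 34 min.

5 h 34 min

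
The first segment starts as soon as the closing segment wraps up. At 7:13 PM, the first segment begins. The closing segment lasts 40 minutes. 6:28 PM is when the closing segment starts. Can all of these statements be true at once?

No

The closing segment ends at 6:28 PM + 40 min = 7:08 PM.
So the first segment starts at 7:08 PM.
But the first segment is also said to start at 7:13 PM — a 5-minute conflict.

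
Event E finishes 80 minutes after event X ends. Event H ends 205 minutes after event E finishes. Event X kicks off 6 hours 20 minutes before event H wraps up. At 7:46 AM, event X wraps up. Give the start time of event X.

Event E ends at 7:46 AM + 80 min = 9:06 AM.
Event H ends at 9:06 AM + 205 min = 12:31 PM.
Event X starts at 12:31 PM − 380 min = 6:11 AM.

6:11 AM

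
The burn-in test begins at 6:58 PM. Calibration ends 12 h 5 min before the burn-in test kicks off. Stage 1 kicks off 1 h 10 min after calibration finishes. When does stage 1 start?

8:03 AM

Calibration ends at 6:58 PM − 725 min = 6:53 AM.
Stage 1 starts at 6:53 AM + 70 min = 8:03 AM.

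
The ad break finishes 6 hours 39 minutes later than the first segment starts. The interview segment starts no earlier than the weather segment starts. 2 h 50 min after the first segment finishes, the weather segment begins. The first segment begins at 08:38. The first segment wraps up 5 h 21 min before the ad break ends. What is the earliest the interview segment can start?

The ad break ends at 08:38 + 399 min = 15:17.
The first segment ends at 15:17 − 321 min = 09:56.
The weather segment starts at 09:56 + 170 min = 12:46.
The interview segment is bounded by the weather segment, so the earliest it can start is 12:46.

12:46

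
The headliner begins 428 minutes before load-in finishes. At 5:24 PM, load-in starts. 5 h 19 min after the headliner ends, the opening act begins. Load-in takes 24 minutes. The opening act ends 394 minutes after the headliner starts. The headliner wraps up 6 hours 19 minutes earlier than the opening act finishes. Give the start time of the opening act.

4:14 PM

Load-in ends at 5:24 PM + 24 min = 5:48 PM.
The headliner starts at 5:48 PM − 428 min = 10:40 AM.
The opening act ends at 10:40 AM + 394 min = 5:14 PM.
The headliner ends at 5:14 PM − 379 min = 10:55 AM.
The opening act starts at 10:55 AM + 319 min = 4:14 PM.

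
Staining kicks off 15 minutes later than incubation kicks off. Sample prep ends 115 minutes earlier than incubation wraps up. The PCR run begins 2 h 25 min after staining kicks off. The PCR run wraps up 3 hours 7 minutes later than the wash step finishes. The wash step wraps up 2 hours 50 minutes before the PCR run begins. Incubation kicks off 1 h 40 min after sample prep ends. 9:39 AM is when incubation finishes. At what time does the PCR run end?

12:21 PM

Sample prep ends at 9:39 AM − 115 min = 7:44 AM.
Incubation starts at 7:44 AM + 100 min = 9:24 AM.
Staining starts at 9:24 AM + 15 min = 9:39 AM.
The PCR run starts at 9:39 AM + 145 min = 12:04 PM.
The wash step ends at 12:04 PM − 170 min = 9:14 AM.
The PCR run ends at 9:14 AM + 187 min = 12:21 PM.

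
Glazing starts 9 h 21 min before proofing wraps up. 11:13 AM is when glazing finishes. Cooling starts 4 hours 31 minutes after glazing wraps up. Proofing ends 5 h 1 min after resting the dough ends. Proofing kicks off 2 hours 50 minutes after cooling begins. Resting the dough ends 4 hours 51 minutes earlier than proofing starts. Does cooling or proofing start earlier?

cooling

Cooling starts at 11:13 AM + 271 min = 3:44 PM.
Proofing starts at 3:44 PM + 170 min = 6:34 PM.
Cooling starts at 3:44 PM and proofing starts at 6:34 PM, so cooling is first.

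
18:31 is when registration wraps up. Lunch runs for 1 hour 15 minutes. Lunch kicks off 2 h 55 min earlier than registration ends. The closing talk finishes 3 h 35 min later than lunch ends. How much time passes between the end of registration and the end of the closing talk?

Lunch starts at 18:31 − 175 min = 15:36.
Lunch ends at 15:36 + 75 min = 16:51.
The closing talk ends at 16:51 + 215 min = 20:26.
From 18:31 to 20:26 is 115 minutes.

115 minutes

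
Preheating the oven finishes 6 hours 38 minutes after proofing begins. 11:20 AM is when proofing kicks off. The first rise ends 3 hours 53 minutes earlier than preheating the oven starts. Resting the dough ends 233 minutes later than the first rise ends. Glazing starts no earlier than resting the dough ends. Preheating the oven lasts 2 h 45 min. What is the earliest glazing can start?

3:13 PM

Preheating the oven ends at 11:20 AM + 398 min = 5:58 PM.
Preheating the oven starts at 5:58 PM − 165 min = 3:13 PM.
The first rise ends at 3:13 PM − 233 min = 11:20 AM.
Resting the dough ends at 11:20 AM + 233 min = 3:13 PM.
Glazing is bounded by resting the dough, so the earliest it can start is 3:13 PM.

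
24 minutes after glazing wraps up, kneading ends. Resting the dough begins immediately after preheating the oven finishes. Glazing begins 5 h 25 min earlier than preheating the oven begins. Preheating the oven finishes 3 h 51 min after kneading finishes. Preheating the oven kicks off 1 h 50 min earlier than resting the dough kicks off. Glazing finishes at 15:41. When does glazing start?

Kneading ends at 15:41 + 24 min = 16:05.
Preheating the oven ends at 16:05 + 231 min = 19:56.
So resting the dough starts at 19:56.
Preheating the oven starts at 19:56 − 110 min = 18:06.
Glazing starts at 18:06 − 325 min = 12:41.

12:41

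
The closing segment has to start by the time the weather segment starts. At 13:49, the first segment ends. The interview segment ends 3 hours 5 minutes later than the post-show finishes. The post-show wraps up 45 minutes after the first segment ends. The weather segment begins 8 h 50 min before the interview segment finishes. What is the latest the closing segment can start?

08:49

The post-show ends at 13:49 + 45 min = 14:34.
The interview segment ends at 14:34 + 185 min = 17:39.
The weather segment starts at 17:39 − 530 min = 08:49.
The closing segment is bounded by the weather segment, so the latest it can start is 08:49.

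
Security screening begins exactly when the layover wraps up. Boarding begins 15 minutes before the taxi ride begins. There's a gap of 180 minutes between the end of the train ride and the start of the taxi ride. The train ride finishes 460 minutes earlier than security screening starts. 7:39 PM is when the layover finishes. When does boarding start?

2:44 PM

Security screening starts at 7:39 PM.
The train ride ends at 7:39 PM − 460 min = 11:59 AM.
The taxi ride starts at 11:59 AM + 180 min = 2:59 PM.
Boarding starts at 2:59 PM − 15 min = 2:44 PM.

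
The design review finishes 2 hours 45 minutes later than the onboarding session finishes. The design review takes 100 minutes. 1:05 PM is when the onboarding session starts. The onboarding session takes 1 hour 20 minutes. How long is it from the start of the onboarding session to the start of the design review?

The onboarding session ends at 1:05 PM + 80 min = 2:25 PM.
The design review ends at 2:25 PM + 165 min = 5:10 PM.
The design review starts at 5:10 PM − 100 min = 3:30 PM.
From 1:05 PM to 3:30 PM is 145 minutes.

145 minutes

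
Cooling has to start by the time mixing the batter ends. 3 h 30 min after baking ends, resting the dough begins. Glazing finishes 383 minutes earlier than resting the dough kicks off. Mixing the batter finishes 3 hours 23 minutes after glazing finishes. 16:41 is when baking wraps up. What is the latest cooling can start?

Resting the dough starts at 16:41 + 210 min = 20:11.
Glazing ends at 20:11 − 383 min = 13:48.
Mixing the batter ends at 13:48 + 203 min = 17:11.
Cooling is bounded by mixing the batter, so the latest it can start is 17:11.

17:11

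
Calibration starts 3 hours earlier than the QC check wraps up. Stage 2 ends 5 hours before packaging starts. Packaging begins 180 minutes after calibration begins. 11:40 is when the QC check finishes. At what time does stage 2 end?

06:40

Calibration starts at 11:40 − 180 min = 08:40.
Packaging starts at 08:40 + 180 min = 11:40.
Stage 2 ends at 11:40 − 300 min = 06:40.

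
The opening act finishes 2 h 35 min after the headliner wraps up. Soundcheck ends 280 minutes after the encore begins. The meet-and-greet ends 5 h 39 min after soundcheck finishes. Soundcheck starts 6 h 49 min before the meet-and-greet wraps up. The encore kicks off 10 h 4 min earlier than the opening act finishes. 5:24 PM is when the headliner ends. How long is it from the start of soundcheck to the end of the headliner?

The opening act ends at 5:24 PM + 155 min = 7:59 PM.
The encore starts at 7:59 PM − 604 min = 9:55 AM.
Soundcheck ends at 9:55 AM + 280 min = 2:35 PM.
The meet-and-greet ends at 2:35 PM + 339 min = 8:14 PM.
Soundcheck starts at 8:14 PM − 409 min = 1:25 PM.
From 1:25 PM to 5:24 PM is 3 h 59 min.

3 h 59 min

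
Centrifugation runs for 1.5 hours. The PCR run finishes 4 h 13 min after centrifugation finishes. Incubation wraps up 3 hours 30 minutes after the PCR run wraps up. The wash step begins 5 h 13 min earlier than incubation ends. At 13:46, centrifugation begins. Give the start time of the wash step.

17:46

Centrifugation ends at 13:46 + 90 min = 15:16.
The PCR run ends at 15:16 + 253 min = 19:29.
Incubation ends at 19:29 + 210 min = 22:59.
The wash step starts at 22:59 − 313 min = 17:46.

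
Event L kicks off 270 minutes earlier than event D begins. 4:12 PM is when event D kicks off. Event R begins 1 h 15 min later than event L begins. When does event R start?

12:57 PM

Event L starts at 4:12 PM − 270 min = 11:42 AM.
Event R starts at 11:42 AM + 75 min = 12:57 PM.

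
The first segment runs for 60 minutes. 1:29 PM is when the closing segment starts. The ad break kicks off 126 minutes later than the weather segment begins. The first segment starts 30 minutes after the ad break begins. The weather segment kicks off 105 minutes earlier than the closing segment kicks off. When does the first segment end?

3:20 PM

The weather segment starts at 1:29 PM − 105 min = 11:44 AM.
The ad break starts at 11:44 AM + 126 min = 1:50 PM.
The first segment starts at 1:50 PM + 30 min = 2:20 PM.
The first segment ends at 2:20 PM + 60 min = 3:20 PM.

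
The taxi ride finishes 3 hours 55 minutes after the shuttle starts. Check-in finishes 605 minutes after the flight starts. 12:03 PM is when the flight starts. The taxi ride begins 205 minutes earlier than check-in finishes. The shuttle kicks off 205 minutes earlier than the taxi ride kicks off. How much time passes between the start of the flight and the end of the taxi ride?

Check-in ends at 12:03 PM + 605 min = 10:08 PM.
The taxi ride starts at 10:08 PM − 205 min = 6:43 PM.
The shuttle starts at 6:43 PM − 205 min = 3:18 PM.
The taxi ride ends at 3:18 PM + 235 min = 7:13 PM.
From 12:03 PM to 7:13 PM is 7 h 10 min.

7 h 10 min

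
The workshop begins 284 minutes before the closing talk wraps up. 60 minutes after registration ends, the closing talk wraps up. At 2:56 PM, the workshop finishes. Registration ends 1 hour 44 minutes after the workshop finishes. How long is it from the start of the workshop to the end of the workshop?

120 minutes

Registration ends at 2:56 PM + 104 min = 4:40 PM.
The closing talk ends at 4:40 PM + 60 min = 5:40 PM.
The workshop starts at 5:40 PM − 284 min = 12:56 PM.
From 12:56 PM to 2:56 PM is 120 minutes.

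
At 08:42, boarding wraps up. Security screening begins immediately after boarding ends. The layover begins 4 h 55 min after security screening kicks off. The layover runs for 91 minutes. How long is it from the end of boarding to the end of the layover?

Security screening starts at 08:42.
The layover starts at 08:42 + 295 min = 13:37.
The layover ends at 13:37 + 91 min = 15:08.
From 08:42 to 15:08 is 6 hours 26 minutes.

6 hours 26 minutes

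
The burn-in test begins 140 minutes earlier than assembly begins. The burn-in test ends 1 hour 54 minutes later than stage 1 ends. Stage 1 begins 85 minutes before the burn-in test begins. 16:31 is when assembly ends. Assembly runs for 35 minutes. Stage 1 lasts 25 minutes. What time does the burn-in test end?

Assembly starts at 16:31 − 35 min = 15:56.
The burn-in test starts at 15:56 − 140 min = 13:36.
Stage 1 starts at 13:36 − 85 min = 12:11.
Stage 1 ends at 12:11 + 25 min = 12:36.
The burn-in test ends at 12:36 + 114 min = 14:30.

14:30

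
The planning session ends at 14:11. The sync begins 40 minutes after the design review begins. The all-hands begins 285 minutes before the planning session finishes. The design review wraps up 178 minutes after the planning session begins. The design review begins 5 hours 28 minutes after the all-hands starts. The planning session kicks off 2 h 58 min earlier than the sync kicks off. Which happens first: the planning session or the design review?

the planning session

The all-hands starts at 14:11 − 285 min = 09:26.
The design review starts at 09:26 + 328 min = 14:54.
The sync starts at 14:54 + 40 min = 15:34.
The planning session starts at 15:34 − 178 min = 12:36.
The planning session starts at 12:36 and the design review starts at 14:54, so the planning session is first.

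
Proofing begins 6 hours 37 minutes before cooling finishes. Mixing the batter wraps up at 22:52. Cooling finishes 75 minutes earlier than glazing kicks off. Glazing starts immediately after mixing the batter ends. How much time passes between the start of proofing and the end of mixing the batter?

Glazing starts at 22:52.
Cooling ends at 22:52 − 75 min = 21:37.
Proofing starts at 21:37 − 397 min = 15:00.
From 15:00 to 22:52 is 7 hours 52 minutes.

7 hours 52 minutes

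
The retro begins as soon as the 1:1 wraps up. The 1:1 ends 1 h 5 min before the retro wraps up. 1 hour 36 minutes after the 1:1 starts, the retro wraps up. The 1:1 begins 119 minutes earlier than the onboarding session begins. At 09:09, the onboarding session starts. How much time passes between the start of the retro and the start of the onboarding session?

88 minutes

The 1:1 starts at 09:09 − 119 min = 07:10.
The retro ends at 07:10 + 96 min = 08:46.
The 1:1 ends at 08:46 − 65 min = 07:41.
So the retro starts at 07:41.
From 07:41 to 09:09 is 88 minutes.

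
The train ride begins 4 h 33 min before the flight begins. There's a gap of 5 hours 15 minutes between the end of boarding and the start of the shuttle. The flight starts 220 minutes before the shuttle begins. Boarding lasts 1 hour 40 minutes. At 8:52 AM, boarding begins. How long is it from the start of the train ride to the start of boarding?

1 hour 18 minutes

Boarding ends at 8:52 AM + 100 min = 10:32 AM.
The shuttle starts at 10:32 AM + 315 min = 3:47 PM.
The flight starts at 3:47 PM − 220 min = 12:07 PM.
The train ride starts at 12:07 PM − 273 min = 7:34 AM.
From 7:34 AM to 8:52 AM is 1 hour 18 minutes.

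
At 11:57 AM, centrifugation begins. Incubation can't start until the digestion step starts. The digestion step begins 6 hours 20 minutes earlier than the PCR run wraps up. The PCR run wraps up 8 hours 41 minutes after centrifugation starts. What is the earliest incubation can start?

The PCR run ends at 11:57 AM + 521 min = 8:38 PM.
The digestion step starts at 8:38 PM − 380 min = 2:18 PM.
Incubation is bounded by the digestion step, so the earliest it can start is 2:18 PM.

2:18 PM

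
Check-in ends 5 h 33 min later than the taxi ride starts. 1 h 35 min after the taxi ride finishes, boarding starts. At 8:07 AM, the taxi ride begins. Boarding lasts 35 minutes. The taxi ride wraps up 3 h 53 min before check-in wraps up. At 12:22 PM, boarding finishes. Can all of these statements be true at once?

No

Check-in ends at 8:07 AM + 333 min = 1:40 PM.
The taxi ride ends at 1:40 PM − 233 min = 9:47 AM.
Boarding starts at 9:47 AM + 95 min = 11:22 AM.
Boarding ends at 11:22 AM + 35 min = 11:57 AM.
But boarding is also said to end at 12:22 PM — a 25-minute conflict.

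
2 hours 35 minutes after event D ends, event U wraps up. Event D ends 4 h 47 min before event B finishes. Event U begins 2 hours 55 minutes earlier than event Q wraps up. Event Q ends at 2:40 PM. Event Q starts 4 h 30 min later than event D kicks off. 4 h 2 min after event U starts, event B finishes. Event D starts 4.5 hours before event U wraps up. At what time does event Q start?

1:35 PM

Event U starts at 2:40 PM − 175 min = 11:45 AM.
Event B ends at 11:45 AM + 242 min = 3:47 PM.
Event D ends at 3:47 PM − 287 min = 11:00 AM.
Event U ends at 11:00 AM + 155 min = 1:35 PM.
Event D starts at 1:35 PM − 270 min = 9:05 AM.
Event Q starts at 9:05 AM + 270 min = 1:35 PM.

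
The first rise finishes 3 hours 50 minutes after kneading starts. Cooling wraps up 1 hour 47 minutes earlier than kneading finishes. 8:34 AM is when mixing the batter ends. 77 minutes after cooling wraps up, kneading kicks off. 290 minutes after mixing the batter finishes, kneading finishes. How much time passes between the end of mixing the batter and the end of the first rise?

8 hours 10 minutes

Kneading ends at 8:34 AM + 290 min = 1:24 PM.
Cooling ends at 1:24 PM − 107 min = 11:37 AM.
Kneading starts at 11:37 AM + 77 min = 12:54 PM.
The first rise ends at 12:54 PM + 230 min = 4:44 PM.
From 8:34 AM to 4:44 PM is 8 hours 10 minutes.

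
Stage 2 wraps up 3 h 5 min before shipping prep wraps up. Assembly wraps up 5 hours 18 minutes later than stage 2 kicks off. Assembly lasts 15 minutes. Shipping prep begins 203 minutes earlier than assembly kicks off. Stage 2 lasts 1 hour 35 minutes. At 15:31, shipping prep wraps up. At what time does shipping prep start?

12:31

Stage 2 ends at 15:31 − 185 min = 12:26.
Stage 2 starts at 12:26 − 95 min = 10:51.
Assembly ends at 10:51 + 318 min = 16:09.
Assembly starts at 16:09 − 15 min = 15:54.
Shipping prep starts at 15:54 − 203 min = 12:31.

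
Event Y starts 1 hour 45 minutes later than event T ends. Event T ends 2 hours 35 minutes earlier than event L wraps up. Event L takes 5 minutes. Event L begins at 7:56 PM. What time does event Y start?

7:11 PM

Event L ends at 7:56 PM + 5 min = 8:01 PM.
Event T ends at 8:01 PM − 155 min = 5:26 PM.
Event Y starts at 5:26 PM + 105 min = 7:11 PM.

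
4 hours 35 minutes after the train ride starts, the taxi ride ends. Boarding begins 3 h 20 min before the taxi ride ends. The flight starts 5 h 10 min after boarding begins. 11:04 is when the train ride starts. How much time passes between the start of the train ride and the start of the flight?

The taxi ride ends at 11:04 + 275 min = 15:39.
Boarding starts at 15:39 − 200 min = 12:19.
The flight starts at 12:19 + 310 min = 17:29.
From 11:04 to 17:29 is 6 hours 25 minutes.

6 hours 25 minutes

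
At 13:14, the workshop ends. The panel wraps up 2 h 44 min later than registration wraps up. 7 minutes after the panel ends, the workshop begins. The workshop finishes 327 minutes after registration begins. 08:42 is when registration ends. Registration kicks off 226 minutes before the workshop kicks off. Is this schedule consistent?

Yes

The panel ends at 08:42 + 164 min = 11:26.
The workshop starts at 11:26 + 7 min = 11:33.
Registration starts at 11:33 − 226 min = 07:47.
The workshop ends at 07:47 + 327 min = 13:14.
That matches the stated 13:14, so the schedule is consistent.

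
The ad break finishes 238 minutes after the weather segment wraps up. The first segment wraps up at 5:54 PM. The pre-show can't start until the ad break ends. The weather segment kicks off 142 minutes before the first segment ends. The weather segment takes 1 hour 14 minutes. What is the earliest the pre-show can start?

The weather segment starts at 5:54 PM − 142 min = 3:32 PM.
The weather segment ends at 3:32 PM + 74 min = 4:46 PM.
The ad break ends at 4:46 PM + 238 min = 8:44 PM.
The pre-show is bounded by the ad break, so the earliest it can start is 8:44 PM.

8:44 PM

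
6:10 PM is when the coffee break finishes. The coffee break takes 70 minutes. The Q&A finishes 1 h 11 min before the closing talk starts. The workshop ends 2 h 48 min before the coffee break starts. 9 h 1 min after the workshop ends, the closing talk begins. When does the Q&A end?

The coffee break starts at 6:10 PM − 70 min = 5:00 PM.
The workshop ends at 5:00 PM − 168 min = 2:12 PM.
The closing talk starts at 2:12 PM + 541 min = 11:13 PM.
The Q&A ends at 11:13 PM − 71 min = 10:02 PM.

10:02 PM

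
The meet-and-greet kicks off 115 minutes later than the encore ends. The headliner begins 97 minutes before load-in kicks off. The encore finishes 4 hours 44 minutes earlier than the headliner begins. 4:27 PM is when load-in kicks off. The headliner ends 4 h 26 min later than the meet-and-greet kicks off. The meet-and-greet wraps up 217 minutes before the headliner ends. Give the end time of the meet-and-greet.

The headliner starts at 4:27 PM − 97 min = 2:50 PM.
The encore ends at 2:50 PM − 284 min = 10:06 AM.
The meet-and-greet starts at 10:06 AM + 115 min = 12:01 PM.
The headliner ends at 12:01 PM + 266 min = 4:27 PM.
The meet-and-greet ends at 4:27 PM − 217 min = 12:50 PM.

12:50 PM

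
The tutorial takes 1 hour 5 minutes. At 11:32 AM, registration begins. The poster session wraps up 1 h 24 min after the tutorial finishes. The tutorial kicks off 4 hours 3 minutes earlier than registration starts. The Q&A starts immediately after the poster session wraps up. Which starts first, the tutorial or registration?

The tutorial starts at 11:32 AM − 243 min = 7:29 AM.
The tutorial starts at 7:29 AM and registration starts at 11:32 AM, so the tutorial is first.

the tutorial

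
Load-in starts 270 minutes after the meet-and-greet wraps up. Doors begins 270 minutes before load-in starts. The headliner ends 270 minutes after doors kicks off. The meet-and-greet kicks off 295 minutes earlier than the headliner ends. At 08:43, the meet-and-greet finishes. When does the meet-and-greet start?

08:18

Load-in starts at 08:43 + 270 min = 13:13.
Doors starts at 13:13 − 270 min = 08:43.
The headliner ends at 08:43 + 270 min = 13:13.
The meet-and-greet starts at 13:13 − 295 min = 08:18.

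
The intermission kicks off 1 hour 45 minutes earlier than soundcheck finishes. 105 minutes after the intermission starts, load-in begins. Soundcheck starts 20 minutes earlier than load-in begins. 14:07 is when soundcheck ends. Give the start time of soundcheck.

13:47

The intermission starts at 14:07 − 105 min = 12:22.
Load-in starts at 12:22 + 105 min = 14:07.
Soundcheck starts at 14:07 − 20 min = 13:47.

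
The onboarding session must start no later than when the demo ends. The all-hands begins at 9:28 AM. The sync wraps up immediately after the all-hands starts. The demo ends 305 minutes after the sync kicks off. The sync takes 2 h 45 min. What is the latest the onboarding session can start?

The sync ends at 9:28 AM.
The sync starts at 9:28 AM − 165 min = 6:43 AM.
The demo ends at 6:43 AM + 305 min = 11:48 AM.
The onboarding session is bounded by the demo, so the latest it can start is 11:48 AM.

11:48 AM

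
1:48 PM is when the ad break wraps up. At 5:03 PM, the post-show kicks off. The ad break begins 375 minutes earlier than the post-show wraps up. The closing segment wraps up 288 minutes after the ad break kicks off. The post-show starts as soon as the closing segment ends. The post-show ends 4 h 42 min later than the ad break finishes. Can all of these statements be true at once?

The post-show ends at 1:48 PM + 282 min = 6:30 PM.
The ad break starts at 6:30 PM − 375 min = 12:15 PM.
The closing segment ends at 12:15 PM + 288 min = 5:03 PM.
So the post-show starts at 5:03 PM.
That matches the stated 5:03 PM, so the schedule is consistent.

Yes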